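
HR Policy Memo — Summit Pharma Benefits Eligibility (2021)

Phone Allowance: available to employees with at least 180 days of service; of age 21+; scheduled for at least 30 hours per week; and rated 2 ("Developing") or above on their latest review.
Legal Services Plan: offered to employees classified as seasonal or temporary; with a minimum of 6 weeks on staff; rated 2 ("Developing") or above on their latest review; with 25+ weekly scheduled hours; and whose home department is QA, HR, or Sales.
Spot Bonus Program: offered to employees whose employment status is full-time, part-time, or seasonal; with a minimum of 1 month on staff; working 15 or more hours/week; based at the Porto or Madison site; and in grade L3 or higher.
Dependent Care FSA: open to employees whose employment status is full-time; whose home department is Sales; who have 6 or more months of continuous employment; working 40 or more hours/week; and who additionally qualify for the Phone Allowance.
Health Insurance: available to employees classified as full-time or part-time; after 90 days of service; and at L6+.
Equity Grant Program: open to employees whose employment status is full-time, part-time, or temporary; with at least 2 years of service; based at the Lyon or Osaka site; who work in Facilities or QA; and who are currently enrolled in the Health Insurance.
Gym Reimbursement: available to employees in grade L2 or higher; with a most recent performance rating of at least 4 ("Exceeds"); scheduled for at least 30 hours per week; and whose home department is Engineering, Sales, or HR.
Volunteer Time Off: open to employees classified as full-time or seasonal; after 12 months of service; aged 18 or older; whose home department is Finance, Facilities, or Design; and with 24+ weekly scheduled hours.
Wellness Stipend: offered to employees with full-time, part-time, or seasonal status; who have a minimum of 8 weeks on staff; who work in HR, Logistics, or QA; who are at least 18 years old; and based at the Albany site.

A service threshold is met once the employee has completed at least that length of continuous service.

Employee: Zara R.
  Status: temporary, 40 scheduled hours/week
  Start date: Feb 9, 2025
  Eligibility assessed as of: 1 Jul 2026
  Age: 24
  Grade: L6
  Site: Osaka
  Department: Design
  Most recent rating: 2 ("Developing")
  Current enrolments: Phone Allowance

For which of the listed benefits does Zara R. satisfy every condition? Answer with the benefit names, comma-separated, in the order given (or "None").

Service from Feb 9, 2025 to 1 Jul 2026: 507 days.
Phone Allowance — service 507 days ≥ 180 days ✓; age 24 ≥ 21 ✓; 40 hrs/wk ≥ 30 ✓; rating 2 ≥ 2 ✓ → eligible.
Legal Services Plan — status temporary ✓; service 507 days ≥ 6 weeks (≈42 days) ✓; rating 2 ≥ 2 ✓; 40 hrs/wk ≥ 25 ✓; dept Design ✗ → not eligible.
Spot Bonus Program — status temporary ✗ (requires full-time, part-time, or seasonal) → not eligible.
Dependent Care FSA — status temporary ✗ (requires full-time) → not eligible.
Health Insurance — status temporary ✗ (requires full-time or part-time) → not eligible.
Equity Grant Program — status temporary ✓; service 507 days < 2 years (≈730 days) ✗ → not eligible.
Gym Reimbursement — grade L6 ≥ L2 ✓; rating 2 < 4 ✗ → not eligible.
Volunteer Time Off — status temporary ✗ (requires full-time or seasonal) → not eligible.
Wellness Stipend — status temporary ✗ (requires full-time, part-time, or seasonal) → not eligible.

Phone Allowance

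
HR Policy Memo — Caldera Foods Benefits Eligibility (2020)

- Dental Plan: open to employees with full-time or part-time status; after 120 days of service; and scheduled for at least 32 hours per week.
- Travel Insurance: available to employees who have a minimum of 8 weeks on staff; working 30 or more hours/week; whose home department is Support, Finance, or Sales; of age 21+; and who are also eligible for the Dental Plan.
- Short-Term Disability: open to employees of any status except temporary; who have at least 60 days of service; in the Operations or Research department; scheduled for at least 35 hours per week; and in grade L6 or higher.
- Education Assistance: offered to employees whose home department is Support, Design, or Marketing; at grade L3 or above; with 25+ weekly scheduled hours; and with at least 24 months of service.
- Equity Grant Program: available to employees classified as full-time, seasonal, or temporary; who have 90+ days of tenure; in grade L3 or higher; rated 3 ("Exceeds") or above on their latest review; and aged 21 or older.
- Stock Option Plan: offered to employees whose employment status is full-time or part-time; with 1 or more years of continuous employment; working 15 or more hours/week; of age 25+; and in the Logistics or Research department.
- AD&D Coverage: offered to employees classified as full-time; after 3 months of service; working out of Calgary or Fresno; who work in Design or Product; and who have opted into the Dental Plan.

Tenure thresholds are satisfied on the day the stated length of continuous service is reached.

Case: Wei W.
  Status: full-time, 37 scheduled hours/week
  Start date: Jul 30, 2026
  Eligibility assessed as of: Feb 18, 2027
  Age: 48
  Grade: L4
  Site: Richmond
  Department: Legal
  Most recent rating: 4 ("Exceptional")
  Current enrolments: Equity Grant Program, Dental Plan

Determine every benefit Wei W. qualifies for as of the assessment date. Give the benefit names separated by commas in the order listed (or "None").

Service from Jul 30, 2026 to Feb 18, 2027: 203 days.
Dental Plan — status full-time ✓; service 203 days ≥ 120 days ✓; 37 hrs/wk ≥ 32 ✓ → eligible.
Travel Insurance — service 203 days ≥ 8 weeks (≈56 days) ✓; 37 hrs/wk ≥ 30 ✓; dept Legal ✗ → not eligible.
Short-Term Disability — status full-time ✓ (not excluded); service 203 days ≥ 60 days ✓; dept Legal ✗ → not eligible.
Education Assistance — dept Legal ✗ → not eligible.
Equity Grant Program — status full-time ✓; service 203 days ≥ 90 days ✓; grade L4 ≥ L3 ✓; rating 4 ≥ 3 ✓; age 48 ≥ 21 ✓ → eligible.
Stock Option Plan — status full-time ✓; service 203 days < 1 year (≈365 days) ✗ → not eligible.
AD&D Coverage — status full-time ✓; service 203 days ≥ 3 months (≈90 days) ✓; site Richmond ✗ (not Calgary or Fresno) → not eligible.

Dental Plan, Equity Grant Program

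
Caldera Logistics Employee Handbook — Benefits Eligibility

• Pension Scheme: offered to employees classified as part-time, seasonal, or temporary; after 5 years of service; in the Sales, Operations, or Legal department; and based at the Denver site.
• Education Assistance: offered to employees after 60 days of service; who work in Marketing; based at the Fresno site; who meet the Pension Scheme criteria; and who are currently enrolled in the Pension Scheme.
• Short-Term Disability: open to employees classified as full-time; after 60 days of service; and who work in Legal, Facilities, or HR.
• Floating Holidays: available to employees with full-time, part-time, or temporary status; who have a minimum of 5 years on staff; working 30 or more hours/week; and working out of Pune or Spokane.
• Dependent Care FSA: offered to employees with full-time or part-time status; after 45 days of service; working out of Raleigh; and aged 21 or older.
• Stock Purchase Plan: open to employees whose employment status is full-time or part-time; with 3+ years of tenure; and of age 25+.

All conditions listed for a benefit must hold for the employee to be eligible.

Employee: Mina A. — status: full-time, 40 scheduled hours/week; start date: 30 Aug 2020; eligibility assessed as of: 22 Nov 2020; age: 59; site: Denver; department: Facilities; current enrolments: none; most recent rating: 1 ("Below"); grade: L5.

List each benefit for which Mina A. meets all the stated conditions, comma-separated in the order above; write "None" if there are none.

Service from 30 Aug 2020 to 22 Nov 2020: 84 days.
Pension Scheme — status full-time ✗ (requires part-time, seasonal, or temporary) → not eligible.
Education Assistance — service 84 days ≥ 60 days ✓; dept Facilities ✗ → not eligible.
Short-Term Disability — status full-time ✓; service 84 days ≥ 60 days ✓; dept Facilities ✓ → eligible.
Floating Holidays — status full-time ✓; service 84 days < 5 years (≈1825 days) ✗ → not eligible.
Dependent Care FSA — status full-time ✓; service 84 days ≥ 45 days ✓; site Denver ✗ (not Raleigh) → not eligible.
Stock Purchase Plan — status full-time ✓; service 84 days < 3 years (≈1095 days) ✗ → not eligible.

Short-Term Disability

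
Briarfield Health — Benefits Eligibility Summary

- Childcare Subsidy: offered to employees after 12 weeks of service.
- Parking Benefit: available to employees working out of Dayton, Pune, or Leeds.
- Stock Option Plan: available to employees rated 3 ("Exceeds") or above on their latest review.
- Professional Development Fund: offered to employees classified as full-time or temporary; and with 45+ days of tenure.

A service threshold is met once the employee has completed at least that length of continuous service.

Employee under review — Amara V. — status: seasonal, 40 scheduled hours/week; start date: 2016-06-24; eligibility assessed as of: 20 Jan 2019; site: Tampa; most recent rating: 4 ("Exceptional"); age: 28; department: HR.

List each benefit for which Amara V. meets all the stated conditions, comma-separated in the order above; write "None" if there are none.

Service from 2016-06-24 to 20 Jan 2019: 940 days.
Childcare Subsidy — service 940 days ≥ 12 weeks (≈84 days) ✓ → eligible.
Parking Benefit — site Tampa ✗ (not Dayton, Pune, or Leeds) → not eligible.
Stock Option Plan — rating 4 ≥ 3 ✓ → eligible.
Professional Development Fund — status seasonal ✗ (requires full-time or temporary) → not eligible.

Childcare Subsidy, Stock Option Plan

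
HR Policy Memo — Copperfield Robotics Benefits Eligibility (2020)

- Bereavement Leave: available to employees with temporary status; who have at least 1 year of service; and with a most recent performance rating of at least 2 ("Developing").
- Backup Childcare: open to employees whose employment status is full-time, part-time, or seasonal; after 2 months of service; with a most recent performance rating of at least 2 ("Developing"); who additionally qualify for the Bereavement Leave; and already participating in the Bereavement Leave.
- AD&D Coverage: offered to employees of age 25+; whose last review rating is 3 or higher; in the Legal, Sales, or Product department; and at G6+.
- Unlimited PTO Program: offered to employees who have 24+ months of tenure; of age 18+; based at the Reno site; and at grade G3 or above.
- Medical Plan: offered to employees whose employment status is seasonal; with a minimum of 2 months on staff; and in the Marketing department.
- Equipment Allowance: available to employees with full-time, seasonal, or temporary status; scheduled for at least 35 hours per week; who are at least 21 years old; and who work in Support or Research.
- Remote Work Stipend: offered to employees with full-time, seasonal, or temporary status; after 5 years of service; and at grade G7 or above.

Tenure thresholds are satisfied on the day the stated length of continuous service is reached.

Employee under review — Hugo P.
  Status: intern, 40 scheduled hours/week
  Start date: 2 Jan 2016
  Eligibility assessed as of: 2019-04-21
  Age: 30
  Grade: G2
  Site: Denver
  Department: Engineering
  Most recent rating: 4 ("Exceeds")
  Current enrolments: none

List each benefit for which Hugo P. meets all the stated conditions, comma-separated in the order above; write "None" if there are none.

Service from 2 Jan 2016 to 2019-04-21: 1205 days.
Bereavement Leave — status intern ✗ (requires temporary) → not eligible.
Backup Childcare — status intern ✗ (requires full-time, part-time, or seasonal) → not eligible.
AD&D Coverage — age 30 ≥ 25 ✓; rating 4 ≥ 3 ✓; dept Engineering ✗ → not eligible.
Unlimited PTO Program — service 1205 days ≥ 24 months (≈720 days) ✓; age 30 ≥ 18 ✓; site Denver ✗ (not Reno) → not eligible.
Medical Plan — status intern ✗ (requires seasonal) → not eligible.
Equipment Allowance — status intern ✗ (requires full-time, seasonal, or temporary) → not eligible.
Remote Work Stipend — status intern ✗ (requires full-time, seasonal, or temporary) → not eligible.

None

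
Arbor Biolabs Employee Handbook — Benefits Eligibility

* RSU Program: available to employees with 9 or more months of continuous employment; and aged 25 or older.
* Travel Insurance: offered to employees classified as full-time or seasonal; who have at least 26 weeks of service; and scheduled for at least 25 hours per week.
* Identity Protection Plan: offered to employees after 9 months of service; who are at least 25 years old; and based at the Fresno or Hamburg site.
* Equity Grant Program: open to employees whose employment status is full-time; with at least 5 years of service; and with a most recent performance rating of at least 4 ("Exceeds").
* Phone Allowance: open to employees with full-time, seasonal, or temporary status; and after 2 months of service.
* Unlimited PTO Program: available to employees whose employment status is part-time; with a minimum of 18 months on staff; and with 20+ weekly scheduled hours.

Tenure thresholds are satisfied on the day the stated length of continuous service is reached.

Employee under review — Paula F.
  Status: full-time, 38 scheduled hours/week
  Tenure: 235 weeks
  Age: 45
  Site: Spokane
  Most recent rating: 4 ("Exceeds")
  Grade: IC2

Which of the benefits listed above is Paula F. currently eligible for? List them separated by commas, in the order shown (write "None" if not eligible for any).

RSU Program, Travel Insurance, Phone Allowance

RSU Program — service 235 weeks ≥ 9 months (≈270 days) ✓; age 45 ≥ 25 ✓ → eligible.
Travel Insurance — status full-time ✓; service 235 weeks ≥ 26 weeks ✓; 38 hrs/wk ≥ 25 ✓ → eligible.
Identity Protection Plan — service 235 weeks ≥ 9 months (≈270 days) ✓; age 45 ≥ 25 ✓; site Spokane ✗ (not Fresno or Hamburg) → not eligible.
Equity Grant Program — status full-time ✓; service 235 weeks < 5 years (≈1825 days) ✗ → not eligible.
Phone Allowance — status full-time ✓; service 235 weeks ≥ 2 months (≈60 days) ✓ → eligible.
Unlimited PTO Program — status full-time ✗ (requires part-time) → not eligible.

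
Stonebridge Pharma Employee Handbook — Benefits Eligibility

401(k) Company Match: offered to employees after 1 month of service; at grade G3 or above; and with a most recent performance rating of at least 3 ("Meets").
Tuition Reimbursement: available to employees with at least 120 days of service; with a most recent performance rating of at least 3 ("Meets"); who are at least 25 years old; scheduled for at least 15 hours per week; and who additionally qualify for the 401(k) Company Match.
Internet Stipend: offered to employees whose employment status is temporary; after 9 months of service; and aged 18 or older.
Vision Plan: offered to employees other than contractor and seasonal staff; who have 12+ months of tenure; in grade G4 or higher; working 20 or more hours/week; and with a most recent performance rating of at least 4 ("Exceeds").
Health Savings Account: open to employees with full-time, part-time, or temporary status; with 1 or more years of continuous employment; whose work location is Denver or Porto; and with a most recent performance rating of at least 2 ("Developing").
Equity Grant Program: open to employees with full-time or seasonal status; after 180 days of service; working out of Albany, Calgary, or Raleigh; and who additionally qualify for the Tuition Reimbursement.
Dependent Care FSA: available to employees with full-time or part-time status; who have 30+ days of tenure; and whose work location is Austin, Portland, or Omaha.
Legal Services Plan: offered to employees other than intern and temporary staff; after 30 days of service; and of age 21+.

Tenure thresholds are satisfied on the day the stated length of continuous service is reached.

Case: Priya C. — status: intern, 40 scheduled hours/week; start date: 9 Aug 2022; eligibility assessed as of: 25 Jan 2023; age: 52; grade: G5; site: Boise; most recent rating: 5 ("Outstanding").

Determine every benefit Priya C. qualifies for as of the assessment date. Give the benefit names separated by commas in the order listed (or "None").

401(k) Company Match, Tuition Reimbursement

Service from 9 Aug 2022 to 25 Jan 2023: 169 days.
401(k) Company Match — service 169 days ≥ 1 month (≈30 days) ✓; grade G5 ≥ G3 ✓; rating 5 ≥ 3 ✓ → eligible.
Tuition Reimbursement — service 169 days ≥ 120 days ✓; rating 5 ≥ 3 ✓; age 52 ≥ 25 ✓; 40 hrs/wk ≥ 15 ✓; eligible for 401(k) Company Match ✓ → eligible.
Internet Stipend — status intern ✗ (requires temporary) → not eligible.
Vision Plan — status intern ✓ (not excluded); service 169 days < 12 months (≈360 days) ✗ → not eligible.
Health Savings Account — status intern ✗ (requires full-time, part-time, or temporary) → not eligible.
Equity Grant Program — status intern ✗ (requires full-time or seasonal) → not eligible.
Dependent Care FSA — status intern ✗ (requires full-time or part-time) → not eligible.
Legal Services Plan — status intern ✗ (excluded) → not eligible.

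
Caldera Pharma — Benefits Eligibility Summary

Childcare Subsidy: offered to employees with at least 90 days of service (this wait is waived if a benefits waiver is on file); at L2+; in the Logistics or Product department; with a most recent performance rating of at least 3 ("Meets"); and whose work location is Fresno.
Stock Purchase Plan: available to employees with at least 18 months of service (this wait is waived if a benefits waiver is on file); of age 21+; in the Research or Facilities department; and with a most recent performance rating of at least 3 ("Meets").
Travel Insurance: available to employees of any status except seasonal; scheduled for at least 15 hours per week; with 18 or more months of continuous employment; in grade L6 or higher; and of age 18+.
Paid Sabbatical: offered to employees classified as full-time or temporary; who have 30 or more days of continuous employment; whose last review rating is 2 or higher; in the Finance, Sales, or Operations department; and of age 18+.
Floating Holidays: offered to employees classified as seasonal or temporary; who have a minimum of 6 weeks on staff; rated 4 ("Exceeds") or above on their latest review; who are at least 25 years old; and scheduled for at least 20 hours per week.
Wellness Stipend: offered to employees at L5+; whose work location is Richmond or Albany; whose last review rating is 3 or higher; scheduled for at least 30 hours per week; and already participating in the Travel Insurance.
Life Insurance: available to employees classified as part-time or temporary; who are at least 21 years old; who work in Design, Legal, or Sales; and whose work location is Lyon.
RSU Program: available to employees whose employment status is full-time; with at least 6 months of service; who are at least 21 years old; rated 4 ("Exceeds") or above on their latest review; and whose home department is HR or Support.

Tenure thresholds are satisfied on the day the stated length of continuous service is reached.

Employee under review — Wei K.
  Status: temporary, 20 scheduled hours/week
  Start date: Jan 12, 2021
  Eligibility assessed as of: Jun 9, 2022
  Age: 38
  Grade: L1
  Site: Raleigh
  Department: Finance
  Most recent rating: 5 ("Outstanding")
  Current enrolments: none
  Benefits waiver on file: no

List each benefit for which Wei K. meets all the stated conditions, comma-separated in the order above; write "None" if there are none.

Service from Jan 12, 2021 to Jun 9, 2022: 513 days.
Childcare Subsidy — no waiver, service 513 days ≥ 90 days ✓; grade L1 < L2 ✗ → not eligible.
Stock Purchase Plan — no waiver, service 513 days < 18 months (≈540 days) ✗ → not eligible.
Travel Insurance — status temporary ✓ (not excluded); 20 hrs/wk ≥ 15 ✓; service 513 days < 18 months (≈540 days) ✗ → not eligible.
Paid Sabbatical — status temporary ✓; service 513 days ≥ 30 days ✓; rating 5 ≥ 2 ✓; dept Finance ✓; age 38 ≥ 18 ✓ → eligible.
Floating Holidays — status temporary ✓; service 513 days ≥ 6 weeks (≈42 days) ✓; rating 5 ≥ 4 ✓; age 38 ≥ 25 ✓; 20 hrs/wk ≥ 20 ✓ → eligible.
Wellness Stipend — grade L1 < L5 ✗ → not eligible.
Life Insurance — status temporary ✓; age 38 ≥ 21 ✓; dept Finance ✗ → not eligible.
RSU Program — status temporary ✗ (requires full-time) → not eligible.

Paid Sabbatical, Floating Holidays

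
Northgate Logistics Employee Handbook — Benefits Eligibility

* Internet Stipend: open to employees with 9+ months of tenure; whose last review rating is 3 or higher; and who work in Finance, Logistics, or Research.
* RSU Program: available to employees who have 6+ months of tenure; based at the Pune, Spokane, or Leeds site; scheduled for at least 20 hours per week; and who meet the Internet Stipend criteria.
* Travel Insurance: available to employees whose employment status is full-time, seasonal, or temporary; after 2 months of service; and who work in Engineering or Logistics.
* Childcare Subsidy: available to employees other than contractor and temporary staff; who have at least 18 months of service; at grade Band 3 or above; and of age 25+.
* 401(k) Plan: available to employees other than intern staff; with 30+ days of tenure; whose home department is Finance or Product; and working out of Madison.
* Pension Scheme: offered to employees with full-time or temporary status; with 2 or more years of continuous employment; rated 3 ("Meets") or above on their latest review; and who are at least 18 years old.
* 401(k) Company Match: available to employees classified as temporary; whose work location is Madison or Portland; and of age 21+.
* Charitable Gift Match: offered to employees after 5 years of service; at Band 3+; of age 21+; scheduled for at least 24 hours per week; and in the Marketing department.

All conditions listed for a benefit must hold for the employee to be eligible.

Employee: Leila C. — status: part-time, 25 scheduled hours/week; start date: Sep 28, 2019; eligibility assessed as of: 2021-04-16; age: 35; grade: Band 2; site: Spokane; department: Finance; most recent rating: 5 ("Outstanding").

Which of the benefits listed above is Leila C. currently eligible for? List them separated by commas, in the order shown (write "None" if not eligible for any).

Internet Stipend, RSU Program

Service from Sep 28, 2019 to 2021-04-16: 566 days.
Internet Stipend — service 566 days ≥ 9 months (≈270 days) ✓; rating 5 ≥ 3 ✓; dept Finance ✓ → eligible.
RSU Program — service 566 days ≥ 6 months (≈180 days) ✓; site Spokane ✓; 25 hrs/wk ≥ 20 ✓; eligible for Internet Stipend ✓ → eligible.
Travel Insurance — status part-time ✗ (requires full-time, seasonal, or temporary) → not eligible.
Childcare Subsidy — status part-time ✓ (not excluded); service 566 days ≥ 18 months (≈540 days) ✓; grade Band 2 < Band 3 ✗ → not eligible.
401(k) Plan — status part-time ✓ (not excluded); service 566 days ≥ 30 days ✓; dept Finance ✓; site Spokane ✗ (not Madison) → not eligible.
Pension Scheme — status part-time ✗ (requires full-time or temporary) → not eligible.
401(k) Company Match — status part-time ✗ (requires temporary) → not eligible.
Charitable Gift Match — service 566 days < 5 years (≈1825 days) ✗ → not eligible.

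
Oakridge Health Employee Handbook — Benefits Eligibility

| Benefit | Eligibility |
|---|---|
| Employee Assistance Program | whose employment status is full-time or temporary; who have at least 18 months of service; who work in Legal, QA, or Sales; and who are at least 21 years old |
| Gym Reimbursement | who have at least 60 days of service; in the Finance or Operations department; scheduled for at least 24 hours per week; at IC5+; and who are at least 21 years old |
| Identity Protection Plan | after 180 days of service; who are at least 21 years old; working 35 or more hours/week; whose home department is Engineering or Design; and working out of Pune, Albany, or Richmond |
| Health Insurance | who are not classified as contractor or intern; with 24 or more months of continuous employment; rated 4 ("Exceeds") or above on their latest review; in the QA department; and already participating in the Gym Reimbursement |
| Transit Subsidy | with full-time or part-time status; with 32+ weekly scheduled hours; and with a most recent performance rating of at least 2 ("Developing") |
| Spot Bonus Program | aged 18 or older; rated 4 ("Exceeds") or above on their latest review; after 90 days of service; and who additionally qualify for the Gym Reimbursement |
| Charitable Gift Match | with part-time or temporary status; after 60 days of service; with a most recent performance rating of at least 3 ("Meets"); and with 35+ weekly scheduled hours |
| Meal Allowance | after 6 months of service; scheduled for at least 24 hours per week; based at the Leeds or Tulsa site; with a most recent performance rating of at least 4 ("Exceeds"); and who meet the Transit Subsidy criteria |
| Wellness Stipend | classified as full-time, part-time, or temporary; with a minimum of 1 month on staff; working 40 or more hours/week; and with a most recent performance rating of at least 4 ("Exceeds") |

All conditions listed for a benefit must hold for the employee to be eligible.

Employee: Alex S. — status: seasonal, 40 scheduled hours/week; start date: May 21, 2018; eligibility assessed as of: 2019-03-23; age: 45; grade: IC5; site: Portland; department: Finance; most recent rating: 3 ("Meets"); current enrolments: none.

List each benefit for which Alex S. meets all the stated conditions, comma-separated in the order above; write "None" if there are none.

Gym Reimbursement

Service from May 21, 2018 to 2019-03-23: 306 days.
Employee Assistance Program — status seasonal ✗ (requires full-time or temporary) → not eligible.
Gym Reimbursement — service 306 days ≥ 60 days ✓; dept Finance ✓; 40 hrs/wk ≥ 24 ✓; grade IC5 ≥ IC5 ✓; age 45 ≥ 21 ✓ → eligible.
Identity Protection Plan — service 306 days ≥ 180 days ✓; age 45 ≥ 21 ✓; 40 hrs/wk ≥ 35 ✓; dept Finance ✗ → not eligible.
Health Insurance — status seasonal ✓ (not excluded); service 306 days < 24 months (≈720 days) ✗ → not eligible.
Transit Subsidy — status seasonal ✗ (requires full-time or part-time) → not eligible.
Spot Bonus Program — age 45 ≥ 18 ✓; rating 3 < 4 ✗ → not eligible.
Charitable Gift Match — status seasonal ✗ (requires part-time or temporary) → not eligible.
Meal Allowance — service 306 days ≥ 6 months (≈180 days) ✓; 40 hrs/wk ≥ 24 ✓; site Portland ✗ (not Leeds or Tulsa) → not eligible.
Wellness Stipend — status seasonal ✗ (requires full-time, part-time, or temporary) → not eligible.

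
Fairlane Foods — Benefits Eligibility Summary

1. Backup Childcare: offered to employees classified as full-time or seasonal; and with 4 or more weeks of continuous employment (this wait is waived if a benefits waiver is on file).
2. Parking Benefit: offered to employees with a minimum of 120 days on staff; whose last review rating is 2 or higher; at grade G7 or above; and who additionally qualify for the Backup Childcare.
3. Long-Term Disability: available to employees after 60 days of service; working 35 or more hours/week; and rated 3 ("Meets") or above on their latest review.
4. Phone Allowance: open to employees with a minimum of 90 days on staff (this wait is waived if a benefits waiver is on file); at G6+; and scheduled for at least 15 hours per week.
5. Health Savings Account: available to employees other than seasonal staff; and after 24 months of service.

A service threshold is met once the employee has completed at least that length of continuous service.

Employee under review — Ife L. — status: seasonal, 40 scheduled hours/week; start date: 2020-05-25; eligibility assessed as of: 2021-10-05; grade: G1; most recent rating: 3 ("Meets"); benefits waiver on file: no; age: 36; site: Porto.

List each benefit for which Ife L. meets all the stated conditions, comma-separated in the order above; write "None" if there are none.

Backup Childcare, Long-Term Disability

Service from 2020-05-25 to 2021-10-05: 498 days.
Backup Childcare — status seasonal ✓; no waiver, service 498 days ≥ 4 weeks (≈28 days) ✓ → eligible.
Parking Benefit — service 498 days ≥ 120 days ✓; rating 3 ≥ 2 ✓; grade G1 < G7 ✗ → not eligible.
Long-Term Disability — service 498 days ≥ 60 days ✓; 40 hrs/wk ≥ 35 ✓; rating 3 ≥ 3 ✓ → eligible.
Phone Allowance — no waiver, service 498 days ≥ 90 days ✓; grade G1 < G6 ✗ → not eligible.
Health Savings Account — status seasonal ✗ (excluded) → not eligible.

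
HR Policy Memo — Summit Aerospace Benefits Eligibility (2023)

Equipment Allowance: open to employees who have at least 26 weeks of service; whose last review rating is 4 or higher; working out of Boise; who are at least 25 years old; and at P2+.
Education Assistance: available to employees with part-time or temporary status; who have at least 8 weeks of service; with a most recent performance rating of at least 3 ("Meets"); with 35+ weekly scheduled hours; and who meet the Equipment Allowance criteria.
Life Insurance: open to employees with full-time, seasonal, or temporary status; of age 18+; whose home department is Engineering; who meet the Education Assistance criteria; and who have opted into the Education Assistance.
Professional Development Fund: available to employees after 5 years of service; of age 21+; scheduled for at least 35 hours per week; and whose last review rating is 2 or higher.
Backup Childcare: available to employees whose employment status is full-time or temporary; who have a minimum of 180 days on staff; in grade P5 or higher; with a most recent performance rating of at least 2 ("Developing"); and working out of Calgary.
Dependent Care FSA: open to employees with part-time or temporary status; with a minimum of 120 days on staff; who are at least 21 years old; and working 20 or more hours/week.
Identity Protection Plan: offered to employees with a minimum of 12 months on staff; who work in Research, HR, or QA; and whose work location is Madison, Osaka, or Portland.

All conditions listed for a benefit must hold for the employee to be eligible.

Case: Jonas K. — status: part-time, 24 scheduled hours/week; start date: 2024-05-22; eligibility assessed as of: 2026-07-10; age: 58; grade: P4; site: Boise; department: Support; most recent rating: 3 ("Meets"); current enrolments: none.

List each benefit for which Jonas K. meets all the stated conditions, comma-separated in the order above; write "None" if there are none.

Dependent Care FSA

Service from 2024-05-22 to 2026-07-10: 779 days.
Equipment Allowance — service 779 days ≥ 26 weeks (≈182 days) ✓; rating 3 < 4 ✗ → not eligible.
Education Assistance — status part-time ✓; service 779 days ≥ 8 weeks (≈56 days) ✓; rating 3 ≥ 3 ✓; 24 hrs/wk < 35 ✗ → not eligible.
Life Insurance — status part-time ✗ (requires full-time, seasonal, or temporary) → not eligible.
Professional Development Fund — service 779 days < 5 years (≈1825 days) ✗ → not eligible.
Backup Childcare — status part-time ✗ (requires full-time or temporary) → not eligible.
Dependent Care FSA — status part-time ✓; service 779 days ≥ 120 days ✓; age 58 ≥ 21 ✓; 24 hrs/wk ≥ 20 ✓ → eligible.
Identity Protection Plan — service 779 days ≥ 12 months (≈360 days) ✓; dept Support ✗ → not eligible.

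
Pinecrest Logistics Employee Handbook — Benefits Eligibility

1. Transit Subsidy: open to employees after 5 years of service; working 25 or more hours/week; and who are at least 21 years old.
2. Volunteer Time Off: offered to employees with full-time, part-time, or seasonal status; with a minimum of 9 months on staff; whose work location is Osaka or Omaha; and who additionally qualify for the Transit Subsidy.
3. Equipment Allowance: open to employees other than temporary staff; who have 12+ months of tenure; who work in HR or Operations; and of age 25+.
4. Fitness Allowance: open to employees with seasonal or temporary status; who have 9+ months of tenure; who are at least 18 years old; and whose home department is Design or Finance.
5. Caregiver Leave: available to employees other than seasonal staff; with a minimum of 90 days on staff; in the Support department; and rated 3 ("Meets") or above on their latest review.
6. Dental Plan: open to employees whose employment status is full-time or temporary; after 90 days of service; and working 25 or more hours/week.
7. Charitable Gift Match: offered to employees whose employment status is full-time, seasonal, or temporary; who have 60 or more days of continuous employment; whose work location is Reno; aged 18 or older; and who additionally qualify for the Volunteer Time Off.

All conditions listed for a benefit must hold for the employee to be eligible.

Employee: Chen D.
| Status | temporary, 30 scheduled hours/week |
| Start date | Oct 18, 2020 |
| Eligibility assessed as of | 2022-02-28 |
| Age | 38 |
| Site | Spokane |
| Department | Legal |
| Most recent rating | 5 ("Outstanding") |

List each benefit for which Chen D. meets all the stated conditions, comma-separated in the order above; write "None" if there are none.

Dental Plan

Service from Oct 18, 2020 to 2022-02-28: 498 days.
Transit Subsidy — service 498 days < 5 years (≈1825 days) ✗ → not eligible.
Volunteer Time Off — status temporary ✗ (requires full-time, part-time, or seasonal) → not eligible.
Equipment Allowance — status temporary ✗ (excluded) → not eligible.
Fitness Allowance — status temporary ✓; service 498 days ≥ 9 months (≈270 days) ✓; age 38 ≥ 18 ✓; dept Legal ✗ → not eligible.
Caregiver Leave — status temporary ✓ (not excluded); service 498 days ≥ 90 days ✓; dept Legal ✗ → not eligible.
Dental Plan — status temporary ✓; service 498 days ≥ 90 days ✓; 30 hrs/wk ≥ 25 ✓ → eligible.
Charitable Gift Match — status temporary ✓; service 498 days ≥ 60 days ✓; site Spokane ✗ (not Reno) → not eligible.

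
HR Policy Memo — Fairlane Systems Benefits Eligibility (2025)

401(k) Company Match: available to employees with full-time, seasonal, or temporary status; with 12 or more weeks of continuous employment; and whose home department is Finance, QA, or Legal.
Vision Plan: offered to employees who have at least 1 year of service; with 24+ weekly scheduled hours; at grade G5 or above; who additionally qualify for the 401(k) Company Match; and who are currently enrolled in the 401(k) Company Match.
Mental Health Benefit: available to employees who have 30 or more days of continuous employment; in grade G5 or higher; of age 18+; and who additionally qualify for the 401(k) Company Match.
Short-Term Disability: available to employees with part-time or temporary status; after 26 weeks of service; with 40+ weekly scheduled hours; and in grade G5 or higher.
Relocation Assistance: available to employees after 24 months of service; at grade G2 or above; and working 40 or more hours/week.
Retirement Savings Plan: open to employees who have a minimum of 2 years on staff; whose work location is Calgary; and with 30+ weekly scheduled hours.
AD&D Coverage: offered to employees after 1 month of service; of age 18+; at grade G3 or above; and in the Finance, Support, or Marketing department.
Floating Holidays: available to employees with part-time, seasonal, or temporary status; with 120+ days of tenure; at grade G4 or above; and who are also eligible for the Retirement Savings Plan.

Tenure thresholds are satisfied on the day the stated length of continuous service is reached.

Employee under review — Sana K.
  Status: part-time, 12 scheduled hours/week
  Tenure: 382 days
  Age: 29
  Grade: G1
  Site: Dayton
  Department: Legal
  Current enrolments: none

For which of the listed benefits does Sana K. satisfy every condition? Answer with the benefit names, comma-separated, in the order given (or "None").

401(k) Company Match — status part-time ✗ (requires full-time, seasonal, or temporary) → not eligible.
Vision Plan — service 382 days ≥ 1 year (≈365 days) ✓; 12 hrs/wk < 24 ✗ → not eligible.
Mental Health Benefit — service 382 days ≥ 30 days ✓; grade G1 < G5 ✗ → not eligible.
Short-Term Disability — status part-time ✓; service 382 days ≥ 26 weeks (≈182 days) ✓; 12 hrs/wk < 40 ✗ → not eligible.
Relocation Assistance — service 382 days < 24 months (≈720 days) ✗ → not eligible.
Retirement Savings Plan — service 382 days < 2 years (≈730 days) ✗ → not eligible.
AD&D Coverage — service 382 days ≥ 1 month (≈30 days) ✓; age 29 ≥ 18 ✓; grade G1 < G3 ✗ → not eligible.
Floating Holidays — status part-time ✓; service 382 days ≥ 120 days ✓; grade G1 < G4 ✗ → not eligible.

None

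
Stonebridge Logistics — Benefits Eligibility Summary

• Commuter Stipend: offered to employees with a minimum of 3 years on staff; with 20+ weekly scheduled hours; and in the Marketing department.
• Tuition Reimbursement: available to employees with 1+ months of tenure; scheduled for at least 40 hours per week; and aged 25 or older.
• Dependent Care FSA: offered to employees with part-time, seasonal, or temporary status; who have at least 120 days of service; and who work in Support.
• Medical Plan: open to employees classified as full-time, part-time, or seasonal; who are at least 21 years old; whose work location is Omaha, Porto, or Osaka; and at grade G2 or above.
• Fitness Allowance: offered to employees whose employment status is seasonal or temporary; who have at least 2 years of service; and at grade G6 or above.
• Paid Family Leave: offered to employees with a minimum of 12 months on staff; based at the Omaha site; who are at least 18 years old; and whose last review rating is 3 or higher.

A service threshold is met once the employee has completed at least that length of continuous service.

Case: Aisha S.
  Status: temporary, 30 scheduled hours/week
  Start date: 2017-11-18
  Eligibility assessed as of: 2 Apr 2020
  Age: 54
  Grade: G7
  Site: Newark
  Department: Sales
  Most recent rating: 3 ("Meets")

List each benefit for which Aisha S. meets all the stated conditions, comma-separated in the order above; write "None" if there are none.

Service from 2017-11-18 to 2 Apr 2020: 866 days.
Commuter Stipend — service 866 days < 3 years (≈1095 days) ✗ → not eligible.
Tuition Reimbursement — service 866 days ≥ 1 month (≈30 days) ✓; 30 hrs/wk < 40 ✗ → not eligible.
Dependent Care FSA — status temporary ✓; service 866 days ≥ 120 days ✓; dept Sales ✗ → not eligible.
Medical Plan — status temporary ✗ (requires full-time, part-time, or seasonal) → not eligible.
Fitness Allowance — status temporary ✓; service 866 days ≥ 2 years (≈730 days) ✓; grade G7 ≥ G6 ✓ → eligible.
Paid Family Leave — service 866 days ≥ 12 months (≈360 days) ✓; site Newark ✗ (not Omaha) → not eligible.

Fitness Allowance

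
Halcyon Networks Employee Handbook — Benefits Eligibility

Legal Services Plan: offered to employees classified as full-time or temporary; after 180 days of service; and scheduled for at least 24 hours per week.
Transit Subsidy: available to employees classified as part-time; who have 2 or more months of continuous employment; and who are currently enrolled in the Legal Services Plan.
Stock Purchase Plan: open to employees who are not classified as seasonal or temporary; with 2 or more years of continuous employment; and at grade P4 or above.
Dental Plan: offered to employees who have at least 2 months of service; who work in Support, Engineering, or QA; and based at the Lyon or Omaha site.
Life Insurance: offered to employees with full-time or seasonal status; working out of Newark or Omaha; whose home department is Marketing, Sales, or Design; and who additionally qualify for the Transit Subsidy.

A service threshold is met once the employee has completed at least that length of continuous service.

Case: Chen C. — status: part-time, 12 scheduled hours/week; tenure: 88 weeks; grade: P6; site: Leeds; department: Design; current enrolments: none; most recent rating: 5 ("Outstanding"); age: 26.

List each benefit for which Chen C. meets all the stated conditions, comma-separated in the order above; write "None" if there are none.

Legal Services Plan — status part-time ✗ (requires full-time or temporary) → not eligible.
Transit Subsidy — status part-time ✓; service 88 weeks ≥ 2 months (≈60 days) ✓; not enrolled in Legal Services Plan ✗ → not eligible.
Stock Purchase Plan — status part-time ✓ (not excluded); service 88 weeks < 2 years (≈730 days) ✗ → not eligible.
Dental Plan — service 88 weeks ≥ 2 months (≈60 days) ✓; dept Design ✗ → not eligible.
Life Insurance — status part-time ✗ (requires full-time or seasonal) → not eligible.

None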